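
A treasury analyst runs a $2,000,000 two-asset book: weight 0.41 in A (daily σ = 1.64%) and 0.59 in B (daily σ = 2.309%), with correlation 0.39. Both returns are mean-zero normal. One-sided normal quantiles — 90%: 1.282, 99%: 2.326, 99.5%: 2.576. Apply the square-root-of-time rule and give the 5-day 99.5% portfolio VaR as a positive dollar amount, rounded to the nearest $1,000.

$200,000

σ_p = √(0.41²·1.64² + 0.59²·2.309² + 2·0.39·0.41·0.59·1.64·2.309) = 1.739%.
σ_{5d} = 1.739% × √5 = 3.889%.
VaR = 2.576 × 3.889% = 10.018%; on $2,000,000 that is $200,360.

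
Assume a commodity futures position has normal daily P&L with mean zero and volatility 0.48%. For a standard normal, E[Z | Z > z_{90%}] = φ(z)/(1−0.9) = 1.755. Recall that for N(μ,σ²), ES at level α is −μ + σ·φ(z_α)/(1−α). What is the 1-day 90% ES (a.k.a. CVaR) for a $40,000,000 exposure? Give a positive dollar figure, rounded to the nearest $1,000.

ES = 0.48% × 1.755 = 0.842%.
On $40,000,000: 0.00842 × $40,000,000 = $336,800.

$337,000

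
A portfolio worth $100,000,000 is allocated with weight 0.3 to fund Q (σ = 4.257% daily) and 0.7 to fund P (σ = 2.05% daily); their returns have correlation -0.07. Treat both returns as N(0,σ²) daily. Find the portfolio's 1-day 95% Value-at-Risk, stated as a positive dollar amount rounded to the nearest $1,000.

σ_p² = 0.3²·4.257² + 0.7²·2.05² + 2·-0.07·0.3·0.7·4.257·2.05 = 3.4336 (%²).
σ_p = √3.4336 = 1.853%.
At 95%, z = 1.645.
VaR = 1.645 × 1.853% = 3.048%; on $100,000,000 that is $3,048,000.

$3,048,000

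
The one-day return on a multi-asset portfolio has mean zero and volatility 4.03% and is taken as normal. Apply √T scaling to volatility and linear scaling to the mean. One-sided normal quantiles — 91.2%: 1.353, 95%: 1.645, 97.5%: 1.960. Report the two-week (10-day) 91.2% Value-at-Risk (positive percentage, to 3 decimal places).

σ_{10d} = 4.03% × √10 = 12.744%.
VaR = 1.353 × 12.744% = 17.243%.

17.243%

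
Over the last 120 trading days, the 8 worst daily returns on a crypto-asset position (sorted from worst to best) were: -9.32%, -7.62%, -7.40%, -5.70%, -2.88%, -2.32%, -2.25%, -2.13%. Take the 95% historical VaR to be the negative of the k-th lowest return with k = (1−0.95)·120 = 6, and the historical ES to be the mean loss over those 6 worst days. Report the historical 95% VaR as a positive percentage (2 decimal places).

2.32%

k = 6; the 6th lowest return is -2.32%, so VaR = 2.32%.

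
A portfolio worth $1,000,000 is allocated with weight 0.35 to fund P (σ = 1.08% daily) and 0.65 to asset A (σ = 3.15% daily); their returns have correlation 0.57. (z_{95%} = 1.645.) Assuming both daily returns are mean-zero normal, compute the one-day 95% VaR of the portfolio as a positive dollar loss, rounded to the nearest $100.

σ_p² = 0.35²·1.08² + 0.65²·3.15² + 2·0.57·0.35·0.65·1.08·3.15 = 5.2174 (%²).
σ_p = √5.2174 = 2.284%.
VaR = 1.645 × 2.284% = 3.757%; on $1,000,000 that is $37,570.

$37,600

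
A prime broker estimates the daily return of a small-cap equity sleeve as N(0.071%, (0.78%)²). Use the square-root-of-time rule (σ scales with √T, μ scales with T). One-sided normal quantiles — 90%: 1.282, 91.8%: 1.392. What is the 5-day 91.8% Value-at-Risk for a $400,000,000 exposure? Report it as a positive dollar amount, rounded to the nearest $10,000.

σ_{5d} = 0.78% × √5 = 1.744%; μ_{5d} = 5 × 0.071% = 0.355%.
VaR = −(0.355%) + 1.392 × 1.744% = 2.073%.
On $400,000,000: 0.02073 × $400,000,000 = $8,292,000.

$8,290,000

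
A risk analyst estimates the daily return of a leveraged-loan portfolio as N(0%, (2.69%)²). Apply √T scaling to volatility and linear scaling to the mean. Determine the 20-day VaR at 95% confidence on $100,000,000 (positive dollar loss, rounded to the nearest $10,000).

At 95%, z = 1.645.
σ_{20d} = 2.69% × √20 = 12.030%.
VaR = 1.645 × 12.030% = 19.789%.
On $100,000,000: 0.19789 × $100,000,000 = $19,789,000.

$19,790,000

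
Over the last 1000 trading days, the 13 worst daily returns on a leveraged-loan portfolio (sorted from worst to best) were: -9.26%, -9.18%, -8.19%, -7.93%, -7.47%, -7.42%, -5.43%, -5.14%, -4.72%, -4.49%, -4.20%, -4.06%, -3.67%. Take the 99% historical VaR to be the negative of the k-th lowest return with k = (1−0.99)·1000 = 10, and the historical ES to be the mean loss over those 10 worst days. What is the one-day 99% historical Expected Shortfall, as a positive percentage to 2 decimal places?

6.92%

The 10 worst returns sum to -69.23%.
ES = −(-69.23%) / 10 = 6.923% ≈ 6.92%.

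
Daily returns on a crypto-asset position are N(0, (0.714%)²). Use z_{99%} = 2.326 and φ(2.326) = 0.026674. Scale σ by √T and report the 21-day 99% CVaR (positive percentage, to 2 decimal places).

σ_{21d} = 0.714% × √21 = 3.272%.
ES multiplier = φ(z)/(1−α) = 0.026674/0.01 = 2.667.
ES = 3.272% × 2.667 = 8.726%.

8.73%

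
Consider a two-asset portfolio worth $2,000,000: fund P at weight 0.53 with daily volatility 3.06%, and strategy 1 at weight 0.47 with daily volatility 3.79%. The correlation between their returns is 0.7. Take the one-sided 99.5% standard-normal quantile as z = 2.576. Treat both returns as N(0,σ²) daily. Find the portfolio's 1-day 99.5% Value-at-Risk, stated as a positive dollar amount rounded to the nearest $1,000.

σ_p² = 0.53²·3.06² + 0.47²·3.79² + 2·0.7·0.53·0.47·3.06·3.79 = 9.8477 (%²).
σ_p = √9.8477 = 3.138%.
VaR = 2.576 × 3.138% = 8.083%; on $2,000,000 that is $161,660.

$162,000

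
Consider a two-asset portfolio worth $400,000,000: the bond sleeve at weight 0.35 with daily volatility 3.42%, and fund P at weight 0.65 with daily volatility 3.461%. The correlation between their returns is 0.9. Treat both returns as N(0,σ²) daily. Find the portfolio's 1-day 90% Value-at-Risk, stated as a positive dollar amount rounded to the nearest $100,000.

σ_p² = 0.35²·3.42² + 0.65²·3.461² + 2·0.9·0.35·0.65·3.42·3.461 = 11.3408 (%²).
σ_p = √11.3408 = 3.368%.
At 90%, z = 1.282.
VaR = 1.282 × 3.368% = 4.318%; on $400,000,000 that is $17,272,000.

$17,300,000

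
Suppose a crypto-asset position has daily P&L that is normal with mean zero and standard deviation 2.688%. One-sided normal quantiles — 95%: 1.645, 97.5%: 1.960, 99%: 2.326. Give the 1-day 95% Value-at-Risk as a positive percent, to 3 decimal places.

VaR = z·σ = 1.645 × 2.688% = 4.422%.

4.422%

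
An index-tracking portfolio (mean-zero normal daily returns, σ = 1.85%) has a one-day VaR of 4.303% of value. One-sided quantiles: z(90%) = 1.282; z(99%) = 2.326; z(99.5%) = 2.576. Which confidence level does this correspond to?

99%

Implied z = VaR/σ = 4.303 / 1.85 = 2.326.
This matches z(99%) = 2.326.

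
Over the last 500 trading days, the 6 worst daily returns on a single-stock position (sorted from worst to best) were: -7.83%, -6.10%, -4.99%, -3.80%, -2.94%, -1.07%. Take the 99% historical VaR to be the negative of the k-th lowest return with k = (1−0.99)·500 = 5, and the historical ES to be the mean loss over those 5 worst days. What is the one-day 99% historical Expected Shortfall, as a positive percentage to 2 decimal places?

The 5 worst returns sum to -25.66%.
ES = −(-25.66%) / 5 = 5.132% ≈ 5.13%.

5.13%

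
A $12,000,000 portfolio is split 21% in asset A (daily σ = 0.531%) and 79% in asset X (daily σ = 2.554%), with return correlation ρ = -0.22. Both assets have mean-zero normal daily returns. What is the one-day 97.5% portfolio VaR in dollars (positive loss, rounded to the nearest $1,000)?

$469,000

σ_p² = 0.21²·0.531² + 0.79²·2.554² + 2·-0.22·0.21·0.79·0.531·2.554 = 3.9844 (%²).
σ_p = √3.9844 = 1.996%.
At 97.5%, z = 1.960.
VaR = 1.960 × 1.996% = 3.912%; on $12,000,000 that is $469,440.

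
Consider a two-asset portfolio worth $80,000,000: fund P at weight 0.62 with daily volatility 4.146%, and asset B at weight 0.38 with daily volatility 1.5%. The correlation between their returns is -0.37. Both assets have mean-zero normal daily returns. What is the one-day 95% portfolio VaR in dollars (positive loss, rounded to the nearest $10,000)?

$3,180,000

σ_p² = 0.62²·4.146² + 0.38²·1.5² + 2·-0.37·0.62·0.38·4.146·1.5 = 5.8482 (%²).
σ_p = √5.8482 = 2.418%.
At 95%, z = 1.645.
VaR = 1.645 × 2.418% = 3.978%; on $80,000,000 that is $3,182,400.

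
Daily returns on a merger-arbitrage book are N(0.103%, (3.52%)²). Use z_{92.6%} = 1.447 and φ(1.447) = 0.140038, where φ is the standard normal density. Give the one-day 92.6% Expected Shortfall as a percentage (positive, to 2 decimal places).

6.56%

Tail multiplier: φ(z)/(1−α) = 0.140038 / 0.074 = 1.892.
ES = −(0.103%) + 3.52% × 1.892 = 6.557%.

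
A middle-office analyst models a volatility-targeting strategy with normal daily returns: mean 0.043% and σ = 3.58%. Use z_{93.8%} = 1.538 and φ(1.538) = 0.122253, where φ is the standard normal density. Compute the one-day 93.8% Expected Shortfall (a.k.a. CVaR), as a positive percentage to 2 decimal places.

7.02%

Tail multiplier: φ(z)/(1−α) = 0.122253 / 0.062 = 1.972.
ES = −(0.043%) + 3.58% × 1.972 = 7.017%.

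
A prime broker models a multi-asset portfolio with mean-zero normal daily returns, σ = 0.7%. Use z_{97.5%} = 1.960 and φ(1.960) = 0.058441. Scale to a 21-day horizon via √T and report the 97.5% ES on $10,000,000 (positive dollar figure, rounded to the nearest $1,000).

$750,000

σ_{21d} = 0.7% × √21 = 3.208%.
ES multiplier = φ(z)/(1−α) = 0.058441/0.025 = 2.338.
ES = 3.208% × 2.338 = 7.500%; on $10,000,000: $750,000.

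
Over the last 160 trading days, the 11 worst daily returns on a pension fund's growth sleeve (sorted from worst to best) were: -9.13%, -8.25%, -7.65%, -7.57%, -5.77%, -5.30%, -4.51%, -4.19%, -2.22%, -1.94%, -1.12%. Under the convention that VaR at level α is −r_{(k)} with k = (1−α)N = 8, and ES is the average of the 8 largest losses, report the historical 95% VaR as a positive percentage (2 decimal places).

k = 8; the 8th lowest return is -4.19%, so VaR = 4.19%.

4.19%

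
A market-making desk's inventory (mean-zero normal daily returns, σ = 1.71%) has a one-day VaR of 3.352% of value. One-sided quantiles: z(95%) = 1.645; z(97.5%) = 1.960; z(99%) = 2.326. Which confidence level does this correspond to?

97.5%

Implied z = VaR/σ = 3.352 / 1.71 = 1.960.
This matches z(97.5%) = 1.960.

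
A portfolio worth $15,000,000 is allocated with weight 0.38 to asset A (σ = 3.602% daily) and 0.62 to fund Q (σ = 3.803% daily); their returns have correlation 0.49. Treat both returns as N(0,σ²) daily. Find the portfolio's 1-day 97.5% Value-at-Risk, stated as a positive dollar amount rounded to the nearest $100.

$957,000

σ_p² = 0.38²·3.602² + 0.62²·3.803² + 2·0.49·0.38·0.62·3.602·3.803 = 10.5958 (%²).
σ_p = √10.5958 = 3.255%.
At 97.5%, z = 1.960.
VaR = 1.960 × 3.255% = 6.380%; on $15,000,000 that is $957,000.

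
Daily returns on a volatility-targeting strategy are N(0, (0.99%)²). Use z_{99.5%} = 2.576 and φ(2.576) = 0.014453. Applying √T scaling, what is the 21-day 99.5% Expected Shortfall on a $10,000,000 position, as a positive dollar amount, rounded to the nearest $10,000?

$1,310,000

σ_{21d} = 0.99% × √21 = 4.537%.
ES multiplier = φ(z)/(1−α) = 0.014453/0.005 = 2.891.
ES = 4.537% × 2.891 = 13.116%; on $10,000,000: $1,311,600.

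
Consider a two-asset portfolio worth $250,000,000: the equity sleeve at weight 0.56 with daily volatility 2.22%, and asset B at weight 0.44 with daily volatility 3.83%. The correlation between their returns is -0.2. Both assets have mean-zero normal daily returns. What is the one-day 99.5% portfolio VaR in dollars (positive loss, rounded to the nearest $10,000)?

σ_p² = 0.56²·2.22² + 0.44²·3.83² + 2·-0.2·0.56·0.44·2.22·3.83 = 3.5474 (%²).
σ_p = √3.5474 = 1.883%.
At 99.5%, z = 2.576.
VaR = 2.576 × 1.883% = 4.851%; on $250,000,000 that is $12,127,500.

$12,130,000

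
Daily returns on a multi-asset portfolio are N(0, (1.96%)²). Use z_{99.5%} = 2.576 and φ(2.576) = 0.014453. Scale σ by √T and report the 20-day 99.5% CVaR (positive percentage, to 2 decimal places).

σ_{20d} = 1.96% × √20 = 8.765%.
ES multiplier = φ(z)/(1−α) = 0.014453/0.005 = 2.891.
ES = 8.765% × 2.891 = 25.340%.

25.34%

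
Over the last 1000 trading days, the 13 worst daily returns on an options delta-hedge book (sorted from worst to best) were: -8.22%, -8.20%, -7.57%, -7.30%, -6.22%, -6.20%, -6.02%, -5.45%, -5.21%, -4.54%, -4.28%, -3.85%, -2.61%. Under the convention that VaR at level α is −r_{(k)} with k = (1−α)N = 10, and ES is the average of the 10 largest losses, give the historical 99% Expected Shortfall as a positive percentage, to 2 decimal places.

6.49%

The 10 worst returns sum to -64.93%.
ES = −(-64.93%) / 10 = 6.493% ≈ 6.49%.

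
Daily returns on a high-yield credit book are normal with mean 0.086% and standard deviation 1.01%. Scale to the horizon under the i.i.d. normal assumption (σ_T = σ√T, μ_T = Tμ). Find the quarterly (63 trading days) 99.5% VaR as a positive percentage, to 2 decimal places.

At 99.5%, z = 2.576.
σ_{63d} = 1.01% × √63 = 8.017%; μ_{63d} = 63 × 0.086% = 5.418%.
VaR = −(5.418%) + 2.576 × 8.017% = 15.234%.

15.23%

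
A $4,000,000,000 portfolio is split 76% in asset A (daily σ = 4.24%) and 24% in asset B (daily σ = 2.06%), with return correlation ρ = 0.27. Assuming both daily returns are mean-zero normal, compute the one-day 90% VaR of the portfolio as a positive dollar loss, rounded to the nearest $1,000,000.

$174,000,000

σ_p² = 0.76²·4.24² + 0.24²·2.06² + 2·0.27·0.76·0.24·4.24·2.06 = 11.4886 (%²).
σ_p = √11.4886 = 3.389%.
At 90%, z = 1.282.
VaR = 1.282 × 3.389% = 4.345%; on $4,000,000,000 that is $173,800,000.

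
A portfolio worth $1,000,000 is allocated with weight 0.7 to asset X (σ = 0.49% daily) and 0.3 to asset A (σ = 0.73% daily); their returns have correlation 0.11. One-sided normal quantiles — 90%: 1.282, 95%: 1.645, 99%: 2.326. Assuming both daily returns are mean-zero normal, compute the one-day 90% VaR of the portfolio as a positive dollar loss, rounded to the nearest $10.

$5,470

σ_p² = 0.7²·0.49² + 0.3²·0.73² + 2·0.11·0.7·0.3·0.49·0.73 = 0.1821 (%²).
σ_p = √0.1821 = 0.427%.
VaR = 1.282 × 0.427% = 0.547%; on $1,000,000 that is $5,470.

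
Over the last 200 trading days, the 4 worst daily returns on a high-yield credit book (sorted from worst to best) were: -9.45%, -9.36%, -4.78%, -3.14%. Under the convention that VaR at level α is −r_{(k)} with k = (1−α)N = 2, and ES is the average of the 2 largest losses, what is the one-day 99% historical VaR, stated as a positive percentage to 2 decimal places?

9.36%

k = 2; the 2nd lowest return is -9.36%, so VaR = 9.36%.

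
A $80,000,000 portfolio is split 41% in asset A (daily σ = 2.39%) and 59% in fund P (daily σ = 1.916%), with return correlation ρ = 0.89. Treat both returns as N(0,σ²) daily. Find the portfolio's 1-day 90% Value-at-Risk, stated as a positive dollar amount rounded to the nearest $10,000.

$2,100,000

σ_p² = 0.41²·2.39² + 0.59²·1.916² + 2·0.89·0.41·0.59·2.39·1.916 = 4.2098 (%²).
σ_p = √4.2098 = 2.052%.
At 90%, z = 1.282.
VaR = 1.282 × 2.052% = 2.631%; on $80,000,000 that is $2,104,800.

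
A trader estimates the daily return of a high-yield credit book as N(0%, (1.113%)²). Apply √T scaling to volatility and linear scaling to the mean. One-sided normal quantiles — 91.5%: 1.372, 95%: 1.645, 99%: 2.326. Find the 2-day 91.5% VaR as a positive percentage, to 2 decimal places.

σ_{2d} = 1.113% × √2 = 1.574%.
VaR = 1.372 × 1.574% = 2.160%.

2.16%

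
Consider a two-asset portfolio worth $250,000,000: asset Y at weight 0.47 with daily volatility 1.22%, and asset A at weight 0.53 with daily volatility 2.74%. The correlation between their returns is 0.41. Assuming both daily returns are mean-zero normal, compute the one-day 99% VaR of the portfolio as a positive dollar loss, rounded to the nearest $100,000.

σ_p² = 0.47²·1.22² + 0.53²·2.74² + 2·0.41·0.47·0.53·1.22·2.74 = 3.1205 (%²).
σ_p = √3.1205 = 1.766%.
At 99%, z = 2.326.
VaR = 2.326 × 1.766% = 4.108%; on $250,000,000 that is $10,270,000.

$10,300,000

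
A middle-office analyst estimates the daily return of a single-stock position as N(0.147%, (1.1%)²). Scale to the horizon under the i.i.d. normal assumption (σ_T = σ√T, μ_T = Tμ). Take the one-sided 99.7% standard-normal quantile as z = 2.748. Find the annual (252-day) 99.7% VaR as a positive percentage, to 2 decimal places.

10.94%

σ_{252d} = 1.1% × √252 = 17.462%; μ_{252d} = 252 × 0.147% = 37.044%.
VaR = −(37.044%) + 2.748 × 17.462% = 10.942%.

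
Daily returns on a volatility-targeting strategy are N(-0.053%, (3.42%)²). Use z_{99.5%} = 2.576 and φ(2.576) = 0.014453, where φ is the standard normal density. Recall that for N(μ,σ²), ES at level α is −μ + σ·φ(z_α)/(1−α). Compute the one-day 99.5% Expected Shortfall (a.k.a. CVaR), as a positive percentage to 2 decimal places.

9.94%

Tail multiplier: φ(z)/(1−α) = 0.014453 / 0.005 = 2.891.
ES = −(-0.053%) + 3.42% × 2.891 = 9.940%.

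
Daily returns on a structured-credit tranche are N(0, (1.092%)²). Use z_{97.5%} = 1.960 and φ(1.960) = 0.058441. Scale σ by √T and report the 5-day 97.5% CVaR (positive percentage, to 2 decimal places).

5.71%

σ_{5d} = 1.092% × √5 = 2.442%.
ES multiplier = φ(z)/(1−α) = 0.058441/0.025 = 2.338.
ES = 2.442% × 2.338 = 5.709%.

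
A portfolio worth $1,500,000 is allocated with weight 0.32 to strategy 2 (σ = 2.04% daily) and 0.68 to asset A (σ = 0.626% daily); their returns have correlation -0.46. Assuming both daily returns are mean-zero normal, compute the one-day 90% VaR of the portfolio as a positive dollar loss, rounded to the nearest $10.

$11,400

σ_p² = 0.32²·2.04² + 0.68²·0.626² + 2·-0.46·0.32·0.68·2.04·0.626 = 0.3517 (%²).
σ_p = √0.3517 = 0.593%.
At 90%, z = 1.282.
VaR = 1.282 × 0.593% = 0.760%; on $1,500,000 that is $11,400.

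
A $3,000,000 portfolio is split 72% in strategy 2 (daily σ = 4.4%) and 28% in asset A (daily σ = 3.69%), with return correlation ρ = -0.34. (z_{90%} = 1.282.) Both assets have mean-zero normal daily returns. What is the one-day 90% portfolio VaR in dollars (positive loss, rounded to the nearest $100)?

$114,600

σ_p² = 0.72²·4.4² + 0.28²·3.69² + 2·-0.34·0.72·0.28·4.4·3.69 = 8.8780 (%²).
σ_p = √8.8780 = 2.980%.
VaR = 1.282 × 2.980% = 3.820%; on $3,000,000 that is $114,600.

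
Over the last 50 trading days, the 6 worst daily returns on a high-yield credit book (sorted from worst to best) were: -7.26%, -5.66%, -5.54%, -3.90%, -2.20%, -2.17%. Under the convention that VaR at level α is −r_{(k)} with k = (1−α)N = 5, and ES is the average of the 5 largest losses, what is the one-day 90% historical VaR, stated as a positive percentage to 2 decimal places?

2.20%

k = 5; the 5th lowest return is -2.20%, so VaR = 2.20%.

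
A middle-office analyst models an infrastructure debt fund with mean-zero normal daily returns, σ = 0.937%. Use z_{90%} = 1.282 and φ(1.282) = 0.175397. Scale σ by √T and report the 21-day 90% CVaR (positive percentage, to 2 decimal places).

7.53%

σ_{21d} = 0.937% × √21 = 4.294%.
ES multiplier = φ(z)/(1−α) = 0.175397/0.1 = 1.754.
ES = 4.294% × 1.754 = 7.532%.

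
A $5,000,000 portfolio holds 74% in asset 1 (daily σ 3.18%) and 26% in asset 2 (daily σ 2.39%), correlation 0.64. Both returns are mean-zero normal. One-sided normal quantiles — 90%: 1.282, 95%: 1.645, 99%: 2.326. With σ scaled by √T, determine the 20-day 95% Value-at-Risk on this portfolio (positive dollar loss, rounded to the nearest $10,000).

σ_p = √(0.74²·3.18² + 0.26²·2.39² + 2·0.64·0.74·0.26·3.18·2.39) = 2.792%.
σ_{20d} = 2.792% × √20 = 12.486%.
VaR = 1.645 × 12.486% = 20.539%; on $5,000,000 that is $1,026,950.

$1,030,000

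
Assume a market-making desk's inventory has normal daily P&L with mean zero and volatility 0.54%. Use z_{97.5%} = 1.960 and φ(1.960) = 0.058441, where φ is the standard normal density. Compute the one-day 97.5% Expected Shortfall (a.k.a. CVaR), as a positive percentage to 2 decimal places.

1.26%

Tail multiplier: φ(z)/(1−α) = 0.058441 / 0.025 = 2.338.
ES = 0.54% × 2.338 = 1.263%.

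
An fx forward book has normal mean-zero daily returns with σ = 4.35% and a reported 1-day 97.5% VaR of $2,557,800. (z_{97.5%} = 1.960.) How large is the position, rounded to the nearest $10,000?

VaR as a fraction of value: z·σ = 1.960 × 4.35% = 8.526%.
Position = $2,557,800 / 0.08526 = $30,000,000.

$30,000,000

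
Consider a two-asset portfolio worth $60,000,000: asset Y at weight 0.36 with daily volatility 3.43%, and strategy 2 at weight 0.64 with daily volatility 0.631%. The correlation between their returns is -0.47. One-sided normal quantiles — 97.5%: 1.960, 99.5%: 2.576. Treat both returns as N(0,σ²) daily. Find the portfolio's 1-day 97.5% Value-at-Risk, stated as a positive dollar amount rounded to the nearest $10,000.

$1,300,000

σ_p² = 0.36²·3.43² + 0.64²·0.631² + 2·-0.47·0.36·0.64·3.43·0.631 = 1.2191 (%²).
σ_p = √1.2191 = 1.104%.
VaR = 1.960 × 1.104% = 2.164%; on $60,000,000 that is $1,298,400.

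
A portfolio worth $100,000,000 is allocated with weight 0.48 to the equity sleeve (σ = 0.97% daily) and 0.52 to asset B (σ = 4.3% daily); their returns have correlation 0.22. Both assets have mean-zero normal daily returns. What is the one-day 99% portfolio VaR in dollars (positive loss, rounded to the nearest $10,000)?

$5,540,000

σ_p² = 0.48²·0.97² + 0.52²·4.3² + 2·0.22·0.48·0.52·0.97·4.3 = 5.6746 (%²).
σ_p = √5.6746 = 2.382%.
At 99%, z = 2.326.
VaR = 2.326 × 2.382% = 5.541%; on $100,000,000 that is $5,541,000.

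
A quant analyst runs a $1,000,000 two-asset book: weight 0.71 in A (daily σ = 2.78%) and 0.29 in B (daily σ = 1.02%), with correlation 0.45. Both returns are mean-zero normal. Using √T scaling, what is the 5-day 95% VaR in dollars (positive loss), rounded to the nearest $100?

σ_p = √(0.71²·2.78² + 0.29²·1.02² + 2·0.45·0.71·0.29·2.78·1.02) = 2.123%.
σ_{5d} = 2.123% × √5 = 4.747%.
z(95%) = 1.645.
VaR = 1.645 × 4.747% = 7.809%; on $1,000,000 that is $78,090.

$78,100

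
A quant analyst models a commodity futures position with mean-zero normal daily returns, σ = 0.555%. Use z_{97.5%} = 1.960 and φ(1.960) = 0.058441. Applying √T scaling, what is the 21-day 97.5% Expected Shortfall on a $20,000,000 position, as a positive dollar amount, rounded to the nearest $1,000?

σ_{21d} = 0.555% × √21 = 2.543%.
ES multiplier = φ(z)/(1−α) = 0.058441/0.025 = 2.338.
ES = 2.543% × 2.338 = 5.946%; on $20,000,000: $1,189,200.

$1,189,000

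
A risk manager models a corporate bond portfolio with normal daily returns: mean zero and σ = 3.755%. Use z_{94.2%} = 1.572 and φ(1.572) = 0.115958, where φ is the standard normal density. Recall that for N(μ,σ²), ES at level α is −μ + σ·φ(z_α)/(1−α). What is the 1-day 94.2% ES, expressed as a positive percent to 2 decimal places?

Tail multiplier: φ(z)/(1−α) = 0.115958 / 0.058 = 1.999.
ES = 3.755% × 1.999 = 7.506%.

7.51%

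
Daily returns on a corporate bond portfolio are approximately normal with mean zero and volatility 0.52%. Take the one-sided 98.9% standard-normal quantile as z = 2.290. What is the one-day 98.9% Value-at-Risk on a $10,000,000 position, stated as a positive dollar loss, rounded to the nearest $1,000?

VaR = z·σ = 2.290 × 0.52% = 1.191%.
On $10,000,000: 0.01191 × $10,000,000 = $119,100.

$119,000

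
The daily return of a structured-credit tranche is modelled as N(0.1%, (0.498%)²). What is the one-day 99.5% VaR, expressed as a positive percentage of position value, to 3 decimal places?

At 99.5% one-sided, z = 2.576.
VaR = −μ + z·σ = −(0.1%) + 2.576 × 0.498% = 1.183%.

1.183%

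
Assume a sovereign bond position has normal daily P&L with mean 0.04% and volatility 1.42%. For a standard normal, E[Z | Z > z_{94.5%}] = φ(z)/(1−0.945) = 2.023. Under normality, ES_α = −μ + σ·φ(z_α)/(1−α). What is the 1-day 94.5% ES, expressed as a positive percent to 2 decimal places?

ES = −(0.04%) + 1.42% × 2.023 = 2.833%.

2.83%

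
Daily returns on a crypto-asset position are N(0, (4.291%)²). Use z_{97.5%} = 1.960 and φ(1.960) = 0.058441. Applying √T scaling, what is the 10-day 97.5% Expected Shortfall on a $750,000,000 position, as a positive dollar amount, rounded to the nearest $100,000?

σ_{10d} = 4.291% × √10 = 13.569%.
ES multiplier = φ(z)/(1−α) = 0.058441/0.025 = 2.338.
ES = 13.569% × 2.338 = 31.724%; on $750,000,000: $237,930,000.

$237,900,000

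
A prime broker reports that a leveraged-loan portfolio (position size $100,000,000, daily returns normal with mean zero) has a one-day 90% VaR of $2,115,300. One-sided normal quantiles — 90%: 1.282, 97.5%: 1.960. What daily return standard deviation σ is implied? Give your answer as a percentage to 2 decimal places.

VaR as a fraction: $2,115,300 / $100,000,000 = 2.115%.
σ = VaR / z = 2.115% / 1.282 = 1.650%.

1.65%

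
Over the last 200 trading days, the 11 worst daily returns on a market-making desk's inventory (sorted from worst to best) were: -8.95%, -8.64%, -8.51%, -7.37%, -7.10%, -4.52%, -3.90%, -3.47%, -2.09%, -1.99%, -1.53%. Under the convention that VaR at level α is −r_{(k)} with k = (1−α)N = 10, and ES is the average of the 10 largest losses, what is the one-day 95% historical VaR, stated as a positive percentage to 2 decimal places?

k = 10; the 10th lowest return is -1.99%, so VaR = 1.99%.

1.99%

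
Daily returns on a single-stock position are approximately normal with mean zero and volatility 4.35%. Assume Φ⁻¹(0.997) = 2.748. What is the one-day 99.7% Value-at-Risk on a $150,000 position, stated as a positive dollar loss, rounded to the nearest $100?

VaR = z·σ = 2.748 × 4.35% = 11.954%.
On $150,000: 0.11954 × $150,000 = $17,931.

$17,900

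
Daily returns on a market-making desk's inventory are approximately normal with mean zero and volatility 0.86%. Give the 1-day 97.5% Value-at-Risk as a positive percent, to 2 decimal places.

1.69%

At 97.5% one-sided, z = 1.960.
VaR = z·σ = 1.960 × 0.86% = 1.686%.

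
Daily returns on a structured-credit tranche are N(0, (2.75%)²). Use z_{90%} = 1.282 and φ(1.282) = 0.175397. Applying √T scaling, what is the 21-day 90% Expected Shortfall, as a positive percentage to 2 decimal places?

22.10%

σ_{21d} = 2.75% × √21 = 12.602%.
ES multiplier = φ(z)/(1−α) = 0.175397/0.1 = 1.754.
ES = 12.602% × 1.754 = 22.104%.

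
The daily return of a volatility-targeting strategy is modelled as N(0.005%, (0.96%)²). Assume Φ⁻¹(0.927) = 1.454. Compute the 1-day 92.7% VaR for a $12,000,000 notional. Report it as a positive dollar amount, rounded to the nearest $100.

VaR = −μ + z·σ = −(0.005%) + 1.454 × 0.96% = 1.391%.
On $12,000,000: 0.01391 × $12,000,000 = $166,920.

$166,900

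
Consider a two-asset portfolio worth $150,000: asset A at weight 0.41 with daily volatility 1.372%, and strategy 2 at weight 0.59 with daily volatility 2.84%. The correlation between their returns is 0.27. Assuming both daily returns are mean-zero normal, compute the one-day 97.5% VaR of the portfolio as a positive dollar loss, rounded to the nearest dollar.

$5,604

σ_p² = 0.41²·1.372² + 0.59²·2.84² + 2·0.27·0.41·0.59·1.372·2.84 = 3.6330 (%²).
σ_p = √3.6330 = 1.906%.
At 97.5%, z = 1.960.
VaR = 1.960 × 1.906% = 3.736%; on $150,000 that is $5,604.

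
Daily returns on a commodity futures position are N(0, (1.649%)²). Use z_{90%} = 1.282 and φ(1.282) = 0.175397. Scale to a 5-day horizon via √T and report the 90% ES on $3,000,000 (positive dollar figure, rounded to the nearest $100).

σ_{5d} = 1.649% × √5 = 3.687%.
ES multiplier = φ(z)/(1−α) = 0.175397/0.1 = 1.754.
ES = 3.687% × 1.754 = 6.467%; on $3,000,000: $194,010.

$194,000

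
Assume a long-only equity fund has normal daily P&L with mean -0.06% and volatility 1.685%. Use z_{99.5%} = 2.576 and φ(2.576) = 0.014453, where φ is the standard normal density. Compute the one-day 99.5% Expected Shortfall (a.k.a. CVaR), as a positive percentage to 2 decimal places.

Tail multiplier: φ(z)/(1−α) = 0.014453 / 0.005 = 2.891.
ES = −(-0.06%) + 1.685% × 2.891 = 4.931%.

4.93%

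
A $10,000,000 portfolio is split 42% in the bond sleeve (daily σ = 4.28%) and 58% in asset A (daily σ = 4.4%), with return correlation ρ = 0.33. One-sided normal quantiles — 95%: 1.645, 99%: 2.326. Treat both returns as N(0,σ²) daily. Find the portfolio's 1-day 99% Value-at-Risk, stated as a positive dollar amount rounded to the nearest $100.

$831,300

σ_p² = 0.42²·4.28² + 0.58²·4.4² + 2·0.33·0.42·0.58·4.28·4.4 = 12.7718 (%²).
σ_p = √12.7718 = 3.574%.
VaR = 2.326 × 3.574% = 8.313%; on $10,000,000 that is $831,300.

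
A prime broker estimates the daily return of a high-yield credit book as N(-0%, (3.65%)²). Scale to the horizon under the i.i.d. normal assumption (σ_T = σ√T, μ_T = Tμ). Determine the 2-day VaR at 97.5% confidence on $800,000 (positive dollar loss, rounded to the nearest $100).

$80,900

At 97.5%, z = 1.960.
σ_{2d} = 3.65% × √2 = 5.162%.
VaR = 1.960 × 5.162% = 10.118%.
On $800,000: 0.10118 × $800,000 = $80,944.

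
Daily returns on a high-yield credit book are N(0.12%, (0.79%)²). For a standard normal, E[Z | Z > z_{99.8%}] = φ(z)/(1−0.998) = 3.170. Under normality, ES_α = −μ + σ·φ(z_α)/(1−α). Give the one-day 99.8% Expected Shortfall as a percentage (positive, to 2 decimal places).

2.38%

ES = −(0.12%) + 0.79% × 3.170 = 2.384%.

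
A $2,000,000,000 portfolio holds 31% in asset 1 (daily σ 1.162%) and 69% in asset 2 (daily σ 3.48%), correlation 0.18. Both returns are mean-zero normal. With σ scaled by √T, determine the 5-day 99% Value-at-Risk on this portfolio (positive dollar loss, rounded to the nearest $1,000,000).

σ_p = √(0.31²·1.162² + 0.69²·3.48² + 2·0.18·0.31·0.69·1.162·3.48) = 2.491%.
σ_{5d} = 2.491% × √5 = 5.570%.
z(99%) = 2.326.
VaR = 2.326 × 5.570% = 12.956%; on $2,000,000,000 that is $259,120,000.

$259,000,000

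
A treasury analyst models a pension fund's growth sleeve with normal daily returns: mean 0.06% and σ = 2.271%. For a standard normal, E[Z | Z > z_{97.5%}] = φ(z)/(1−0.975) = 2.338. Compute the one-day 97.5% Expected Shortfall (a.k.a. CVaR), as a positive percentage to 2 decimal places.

ES = −(0.06%) + 2.271% × 2.338 = 5.250%.

5.25%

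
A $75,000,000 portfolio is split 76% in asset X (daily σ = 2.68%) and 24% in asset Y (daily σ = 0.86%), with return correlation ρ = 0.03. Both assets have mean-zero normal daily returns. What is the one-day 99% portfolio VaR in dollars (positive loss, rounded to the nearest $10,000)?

$3,580,000

σ_p² = 0.76²·2.68² + 0.24²·0.86² + 2·0.03·0.76·0.24·2.68·0.86 = 4.2164 (%²).
σ_p = √4.2164 = 2.053%.
At 99%, z = 2.326.
VaR = 2.326 × 2.053% = 4.775%; on $75,000,000 that is $3,581,250.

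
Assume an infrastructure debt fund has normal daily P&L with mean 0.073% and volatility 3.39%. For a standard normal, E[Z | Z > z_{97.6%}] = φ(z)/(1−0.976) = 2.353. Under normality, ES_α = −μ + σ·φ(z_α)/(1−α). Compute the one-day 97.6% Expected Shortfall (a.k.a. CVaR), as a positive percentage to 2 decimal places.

ES = −(0.073%) + 3.39% × 2.353 = 7.904%.

7.90%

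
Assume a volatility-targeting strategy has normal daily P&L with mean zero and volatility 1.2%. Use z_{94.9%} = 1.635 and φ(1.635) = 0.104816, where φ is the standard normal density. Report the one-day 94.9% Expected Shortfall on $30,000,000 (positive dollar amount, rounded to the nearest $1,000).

$740,000

Tail multiplier: φ(z)/(1−α) = 0.104816 / 0.051 = 2.055.
ES = 1.2% × 2.055 = 2.466%.
On $30,000,000: 0.02466 × $30,000,000 = $739,800.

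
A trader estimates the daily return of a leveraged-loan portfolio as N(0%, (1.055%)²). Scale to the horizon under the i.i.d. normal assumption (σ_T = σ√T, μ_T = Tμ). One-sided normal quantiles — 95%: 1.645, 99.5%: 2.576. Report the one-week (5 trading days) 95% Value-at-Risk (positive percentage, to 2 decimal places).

σ_{5d} = 1.055% × √5 = 2.359%.
VaR = 1.645 × 2.359% = 3.881%.

3.88%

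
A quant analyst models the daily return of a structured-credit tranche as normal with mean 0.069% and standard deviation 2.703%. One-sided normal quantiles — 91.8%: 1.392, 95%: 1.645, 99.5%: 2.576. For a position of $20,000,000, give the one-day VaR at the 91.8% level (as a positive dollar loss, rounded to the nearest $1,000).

VaR = −μ + z·σ = −(0.069%) + 1.392 × 2.703% = 3.694%.
On $20,000,000: 0.03694 × $20,000,000 = $738,800.

$739,000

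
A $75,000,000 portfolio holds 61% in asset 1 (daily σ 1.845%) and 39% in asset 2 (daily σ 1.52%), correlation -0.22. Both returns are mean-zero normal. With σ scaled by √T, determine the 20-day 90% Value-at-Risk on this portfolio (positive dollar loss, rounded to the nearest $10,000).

$4,950,000

σ_p = √(0.61²·1.845² + 0.39²·1.52² + 2·-0.22·0.61·0.39·1.845·1.52) = 1.151%.
σ_{20d} = 1.151% × √20 = 5.147%.
z(90%) = 1.282.
VaR = 1.282 × 5.147% = 6.598%; on $75,000,000 that is $4,948,500.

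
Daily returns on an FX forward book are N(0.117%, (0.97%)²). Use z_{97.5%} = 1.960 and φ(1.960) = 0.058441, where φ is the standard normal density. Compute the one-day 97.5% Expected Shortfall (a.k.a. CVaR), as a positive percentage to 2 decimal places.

Tail multiplier: φ(z)/(1−α) = 0.058441 / 0.025 = 2.338.
ES = −(0.117%) + 0.97% × 2.338 = 2.151%.

2.15%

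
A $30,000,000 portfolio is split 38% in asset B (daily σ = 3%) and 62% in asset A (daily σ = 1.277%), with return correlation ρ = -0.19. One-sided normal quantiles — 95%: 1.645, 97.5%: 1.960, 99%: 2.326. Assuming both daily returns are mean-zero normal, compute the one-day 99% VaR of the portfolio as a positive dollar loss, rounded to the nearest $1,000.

σ_p² = 0.38²·3² + 0.62²·1.277² + 2·-0.19·0.38·0.62·3·1.277 = 1.5835 (%²).
σ_p = √1.5835 = 1.258%.
VaR = 2.326 × 1.258% = 2.926%; on $30,000,000 that is $877,800.

$878,000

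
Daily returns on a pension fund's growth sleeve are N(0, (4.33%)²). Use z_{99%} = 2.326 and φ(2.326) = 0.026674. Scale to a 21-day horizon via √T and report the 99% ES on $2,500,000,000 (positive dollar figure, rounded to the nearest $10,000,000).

σ_{21d} = 4.33% × √21 = 19.843%.
ES multiplier = φ(z)/(1−α) = 0.026674/0.01 = 2.667.
ES = 19.843% × 2.667 = 52.921%; on $2,500,000,000: $1,323,025,000.

$1,320,000,000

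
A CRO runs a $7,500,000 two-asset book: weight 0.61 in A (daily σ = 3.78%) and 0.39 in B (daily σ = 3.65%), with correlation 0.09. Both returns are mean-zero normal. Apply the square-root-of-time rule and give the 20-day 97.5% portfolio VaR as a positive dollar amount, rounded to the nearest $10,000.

$1,850,000

σ_p = √(0.61²·3.78² + 0.39²·3.65² + 2·0.09·0.61·0.39·3.78·3.65) = 2.817%.
σ_{20d} = 2.817% × √20 = 12.598%.
z(97.5%) = 1.960.
VaR = 1.960 × 12.598% = 24.692%; on $7,500,000 that is $1,851,900.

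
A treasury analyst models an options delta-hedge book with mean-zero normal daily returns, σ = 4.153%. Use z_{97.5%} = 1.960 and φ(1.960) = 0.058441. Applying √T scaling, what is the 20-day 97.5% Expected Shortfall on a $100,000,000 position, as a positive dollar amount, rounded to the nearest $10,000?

$43,420,000

σ_{20d} = 4.153% × √20 = 18.573%.
ES multiplier = φ(z)/(1−α) = 0.058441/0.025 = 2.338.
ES = 18.573% × 2.338 = 43.424%; on $100,000,000: $43,424,000.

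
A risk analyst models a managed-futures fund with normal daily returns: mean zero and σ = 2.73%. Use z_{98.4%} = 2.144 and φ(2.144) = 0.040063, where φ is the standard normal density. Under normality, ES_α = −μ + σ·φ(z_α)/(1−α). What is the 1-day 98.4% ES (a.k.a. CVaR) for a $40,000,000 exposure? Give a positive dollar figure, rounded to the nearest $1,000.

$2,734,000

Tail multiplier: φ(z)/(1−α) = 0.040063 / 0.016 = 2.504.
ES = 2.73% × 2.504 = 6.836%.
On $40,000,000: 0.06836 × $40,000,000 = $2,734,400.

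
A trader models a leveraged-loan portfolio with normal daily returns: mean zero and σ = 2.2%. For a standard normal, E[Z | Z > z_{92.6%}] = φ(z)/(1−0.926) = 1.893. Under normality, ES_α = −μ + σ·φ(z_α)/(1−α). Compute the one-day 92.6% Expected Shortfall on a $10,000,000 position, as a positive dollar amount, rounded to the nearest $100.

ES = 2.2% × 1.893 = 4.165%.
On $10,000,000: 0.04165 × $10,000,000 = $416,500.

$416,500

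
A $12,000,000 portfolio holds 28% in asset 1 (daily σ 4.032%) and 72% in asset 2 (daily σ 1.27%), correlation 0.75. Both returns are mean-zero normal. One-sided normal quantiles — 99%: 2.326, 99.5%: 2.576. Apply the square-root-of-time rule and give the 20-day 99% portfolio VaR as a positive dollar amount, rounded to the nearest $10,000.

σ_p = √(0.28²·4.032² + 0.72²·1.27² + 2·0.75·0.28·0.72·4.032·1.27) = 1.913%.
σ_{20d} = 1.913% × √20 = 8.555%.
VaR = 2.326 × 8.555% = 19.899%; on $12,000,000 that is $2,387,880.

$2,390,000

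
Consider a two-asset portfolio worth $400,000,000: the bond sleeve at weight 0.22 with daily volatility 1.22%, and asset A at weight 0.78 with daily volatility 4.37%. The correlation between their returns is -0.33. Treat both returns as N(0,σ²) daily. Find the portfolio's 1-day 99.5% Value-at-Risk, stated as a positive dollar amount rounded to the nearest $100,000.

$34,300,000

σ_p² = 0.22²·1.22² + 0.78²·4.37² + 2·-0.33·0.22·0.78·1.22·4.37 = 11.0868 (%²).
σ_p = √11.0868 = 3.330%.
At 99.5%, z = 2.576.
VaR = 2.576 × 3.330% = 8.578%; on $400,000,000 that is $34,312,000.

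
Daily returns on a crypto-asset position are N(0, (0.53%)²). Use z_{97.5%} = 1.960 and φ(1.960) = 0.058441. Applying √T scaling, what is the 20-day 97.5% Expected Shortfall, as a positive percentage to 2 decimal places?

5.54%

σ_{20d} = 0.53% × √20 = 2.370%.
ES multiplier = φ(z)/(1−α) = 0.058441/0.025 = 2.338.
ES = 2.370% × 2.338 = 5.541%.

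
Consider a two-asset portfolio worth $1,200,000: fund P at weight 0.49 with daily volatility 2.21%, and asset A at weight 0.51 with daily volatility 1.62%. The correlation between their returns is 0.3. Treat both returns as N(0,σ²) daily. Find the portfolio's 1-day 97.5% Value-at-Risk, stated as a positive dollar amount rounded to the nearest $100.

σ_p² = 0.49²·2.21² + 0.51²·1.62² + 2·0.3·0.49·0.51·2.21·1.62 = 2.3921 (%²).
σ_p = √2.3921 = 1.547%.
At 97.5%, z = 1.960.
VaR = 1.960 × 1.547% = 3.032%; on $1,200,000 that is $36,384.

$36,400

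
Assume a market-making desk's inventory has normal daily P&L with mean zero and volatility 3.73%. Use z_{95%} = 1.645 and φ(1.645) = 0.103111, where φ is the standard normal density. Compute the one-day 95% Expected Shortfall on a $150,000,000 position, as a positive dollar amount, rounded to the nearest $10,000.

Tail multiplier: φ(z)/(1−α) = 0.103111 / 0.05 = 2.062.
ES = 3.73% × 2.062 = 7.691%.
On $150,000,000: 0.07691 × $150,000,000 = $11,536,500.

$11,540,000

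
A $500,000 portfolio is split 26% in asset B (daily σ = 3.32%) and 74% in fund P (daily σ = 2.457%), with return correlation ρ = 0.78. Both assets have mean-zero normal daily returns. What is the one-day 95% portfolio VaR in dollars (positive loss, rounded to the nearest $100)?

σ_p² = 0.26²·3.32² + 0.74²·2.457² + 2·0.78·0.26·0.74·3.32·2.457 = 6.4992 (%²).
σ_p = √6.4992 = 2.549%.
At 95%, z = 1.645.
VaR = 1.645 × 2.549% = 4.193%; on $500,000 that is $20,965.

$21,000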